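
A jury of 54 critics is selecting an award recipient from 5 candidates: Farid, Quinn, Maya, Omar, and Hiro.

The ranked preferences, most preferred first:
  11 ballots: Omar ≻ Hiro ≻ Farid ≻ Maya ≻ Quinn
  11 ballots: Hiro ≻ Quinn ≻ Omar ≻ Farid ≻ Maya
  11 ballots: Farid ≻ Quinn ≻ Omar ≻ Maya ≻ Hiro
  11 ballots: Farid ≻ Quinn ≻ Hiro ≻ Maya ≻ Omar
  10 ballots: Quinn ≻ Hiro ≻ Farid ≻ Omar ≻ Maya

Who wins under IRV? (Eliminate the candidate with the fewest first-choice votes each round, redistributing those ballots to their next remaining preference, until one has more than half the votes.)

Round 1: Farid 22, Quinn 10, Maya 0, Omar 11, Hiro 11. Maya eliminated.
Round 2: Farid 22, Quinn 10, Omar 11, Hiro 11. Quinn eliminated.
Round 3: Farid 22, Omar 11, Hiro 21. Omar eliminated.
Round 4: Farid 22, Hiro 32. Hiro has a majority (≥28).

Hiro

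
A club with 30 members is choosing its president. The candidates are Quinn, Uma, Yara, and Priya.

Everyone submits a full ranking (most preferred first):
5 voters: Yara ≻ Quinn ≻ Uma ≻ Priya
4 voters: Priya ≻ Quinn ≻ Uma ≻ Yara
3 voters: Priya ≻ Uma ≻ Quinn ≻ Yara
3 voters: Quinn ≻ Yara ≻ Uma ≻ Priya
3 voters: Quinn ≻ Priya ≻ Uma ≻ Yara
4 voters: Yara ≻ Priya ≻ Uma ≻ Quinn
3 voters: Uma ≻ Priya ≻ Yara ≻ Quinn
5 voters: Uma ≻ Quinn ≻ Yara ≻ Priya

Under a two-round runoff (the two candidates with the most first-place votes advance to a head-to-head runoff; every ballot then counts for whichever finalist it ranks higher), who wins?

Round 1 first-place votes: Quinn 6, Uma 8, Yara 9, Priya 7. Yara and Uma advance.
Runoff: Yara is ranked above Uma on 12 ballots, Uma above Yara on 18.

Uma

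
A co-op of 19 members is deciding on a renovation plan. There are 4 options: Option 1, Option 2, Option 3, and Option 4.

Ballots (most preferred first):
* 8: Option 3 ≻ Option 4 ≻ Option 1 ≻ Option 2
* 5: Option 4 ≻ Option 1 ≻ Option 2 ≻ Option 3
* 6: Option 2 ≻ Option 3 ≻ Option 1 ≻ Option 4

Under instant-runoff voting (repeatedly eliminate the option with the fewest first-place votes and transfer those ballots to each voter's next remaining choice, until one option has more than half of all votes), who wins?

Option 2

Round 1: Option 1 0, Option 2 6, Option 3 8, Option 4 5. Option 1 eliminated.
Round 2: Option 2 6, Option 3 8, Option 4 5. Option 4 eliminated.
Round 3: Option 2 11, Option 3 8. Option 2 has a majority (≥10).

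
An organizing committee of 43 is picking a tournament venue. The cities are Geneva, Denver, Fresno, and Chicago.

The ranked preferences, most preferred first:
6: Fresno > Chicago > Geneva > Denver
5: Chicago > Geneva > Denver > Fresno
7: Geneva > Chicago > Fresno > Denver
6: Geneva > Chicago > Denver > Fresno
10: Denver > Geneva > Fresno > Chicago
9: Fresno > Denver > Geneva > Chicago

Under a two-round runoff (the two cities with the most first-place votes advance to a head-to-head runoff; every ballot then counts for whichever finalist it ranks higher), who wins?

Geneva

Round 1 first-place votes: Geneva 13, Denver 10, Fresno 15, Chicago 5. Fresno and Geneva advance.
Runoff: Fresno is ranked above Geneva on 15 ballots, Geneva above Fresno on 28.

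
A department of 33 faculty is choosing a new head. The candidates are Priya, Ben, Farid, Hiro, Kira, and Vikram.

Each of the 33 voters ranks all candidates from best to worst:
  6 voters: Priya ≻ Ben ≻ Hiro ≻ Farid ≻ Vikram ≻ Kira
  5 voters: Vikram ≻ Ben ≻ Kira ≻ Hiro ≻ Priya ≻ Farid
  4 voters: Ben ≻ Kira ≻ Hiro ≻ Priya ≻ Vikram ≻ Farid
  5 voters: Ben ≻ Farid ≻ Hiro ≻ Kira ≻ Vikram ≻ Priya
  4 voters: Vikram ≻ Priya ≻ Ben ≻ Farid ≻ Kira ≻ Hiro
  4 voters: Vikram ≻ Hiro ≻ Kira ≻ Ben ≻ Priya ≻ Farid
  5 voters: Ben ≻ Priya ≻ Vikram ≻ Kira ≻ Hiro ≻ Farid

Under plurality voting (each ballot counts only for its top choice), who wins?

First-place votes: Priya 6, Ben 14, Farid 0, Hiro 0, Kira 0, Vikram 13.

Ben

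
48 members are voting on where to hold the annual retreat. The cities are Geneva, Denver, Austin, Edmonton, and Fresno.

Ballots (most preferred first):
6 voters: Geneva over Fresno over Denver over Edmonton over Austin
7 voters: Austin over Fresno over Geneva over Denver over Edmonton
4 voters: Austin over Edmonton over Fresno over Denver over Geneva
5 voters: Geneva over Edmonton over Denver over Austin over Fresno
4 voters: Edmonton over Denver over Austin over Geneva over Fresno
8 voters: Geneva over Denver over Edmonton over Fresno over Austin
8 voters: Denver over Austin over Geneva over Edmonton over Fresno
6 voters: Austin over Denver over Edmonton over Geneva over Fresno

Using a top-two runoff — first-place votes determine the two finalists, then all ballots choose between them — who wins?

Austin

Round 1 first-place votes: Geneva 19, Denver 8, Austin 17, Edmonton 4, Fresno 0. Geneva and Austin advance.
Runoff: Geneva is ranked above Austin on 19 ballots, Austin above Geneva on 29.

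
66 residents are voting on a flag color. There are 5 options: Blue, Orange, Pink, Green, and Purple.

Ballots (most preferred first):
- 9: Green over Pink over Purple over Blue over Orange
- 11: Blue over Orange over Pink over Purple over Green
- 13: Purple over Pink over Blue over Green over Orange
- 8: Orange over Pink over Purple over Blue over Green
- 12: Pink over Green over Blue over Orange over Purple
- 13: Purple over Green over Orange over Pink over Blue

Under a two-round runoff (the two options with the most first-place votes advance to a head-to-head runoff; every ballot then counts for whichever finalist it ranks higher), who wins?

Round 1 first-place votes: Blue 11, Orange 8, Pink 12, Green 9, Purple 26. Purple and Pink advance.
Runoff: Purple is ranked above Pink on 26 ballots, Pink above Purple on 40.

Pink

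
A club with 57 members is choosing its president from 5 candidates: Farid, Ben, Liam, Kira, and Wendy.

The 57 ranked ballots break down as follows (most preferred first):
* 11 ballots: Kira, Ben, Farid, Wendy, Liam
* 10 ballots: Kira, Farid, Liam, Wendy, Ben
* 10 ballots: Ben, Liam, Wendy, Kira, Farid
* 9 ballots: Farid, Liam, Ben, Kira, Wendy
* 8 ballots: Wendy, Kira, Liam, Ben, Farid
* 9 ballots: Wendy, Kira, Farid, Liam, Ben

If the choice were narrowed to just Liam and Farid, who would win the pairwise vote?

Farid

Liam is ranked above Farid on 18 ballots; Farid above Liam on 39.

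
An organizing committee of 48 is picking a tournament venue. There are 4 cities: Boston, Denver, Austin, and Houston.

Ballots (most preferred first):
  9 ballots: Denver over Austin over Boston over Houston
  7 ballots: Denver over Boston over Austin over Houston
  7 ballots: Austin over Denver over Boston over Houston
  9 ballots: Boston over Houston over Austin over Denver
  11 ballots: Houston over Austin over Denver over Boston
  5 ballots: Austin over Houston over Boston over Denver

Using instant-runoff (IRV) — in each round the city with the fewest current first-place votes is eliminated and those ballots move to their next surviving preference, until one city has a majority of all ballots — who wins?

Round 1: Boston 9, Denver 16, Austin 12, Houston 11. Boston eliminated.
Round 2: Denver 16, Austin 12, Houston 20. Austin eliminated.
Round 3: Denver 23, Houston 25. Houston has a majority (≥25).

Houston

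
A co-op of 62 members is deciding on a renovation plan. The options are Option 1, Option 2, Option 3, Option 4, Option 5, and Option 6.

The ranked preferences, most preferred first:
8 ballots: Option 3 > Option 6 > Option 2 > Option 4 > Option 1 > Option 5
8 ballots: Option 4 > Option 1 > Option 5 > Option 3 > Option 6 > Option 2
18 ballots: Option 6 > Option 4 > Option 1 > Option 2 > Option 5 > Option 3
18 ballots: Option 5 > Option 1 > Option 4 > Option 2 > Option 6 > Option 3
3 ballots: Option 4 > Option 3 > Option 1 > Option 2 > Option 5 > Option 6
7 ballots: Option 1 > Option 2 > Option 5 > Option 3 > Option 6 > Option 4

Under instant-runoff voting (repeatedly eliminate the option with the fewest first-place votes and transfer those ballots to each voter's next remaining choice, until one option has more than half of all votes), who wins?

Option 5

Round 1: Option 1 7, Option 2 0, Option 3 8, Option 4 11, Option 5 18, Option 6 18. Option 2 eliminated.
Round 2: Option 1 7, Option 3 8, Option 4 11, Option 5 18, Option 6 18. Option 1 eliminated.
Round 3: Option 3 8, Option 4 11, Option 5 25, Option 6 18. Option 3 eliminated.
Round 4: Option 4 11, Option 5 25, Option 6 26. Option 4 eliminated.
Round 5: Option 5 36, Option 6 26. Option 5 has a majority (≥32).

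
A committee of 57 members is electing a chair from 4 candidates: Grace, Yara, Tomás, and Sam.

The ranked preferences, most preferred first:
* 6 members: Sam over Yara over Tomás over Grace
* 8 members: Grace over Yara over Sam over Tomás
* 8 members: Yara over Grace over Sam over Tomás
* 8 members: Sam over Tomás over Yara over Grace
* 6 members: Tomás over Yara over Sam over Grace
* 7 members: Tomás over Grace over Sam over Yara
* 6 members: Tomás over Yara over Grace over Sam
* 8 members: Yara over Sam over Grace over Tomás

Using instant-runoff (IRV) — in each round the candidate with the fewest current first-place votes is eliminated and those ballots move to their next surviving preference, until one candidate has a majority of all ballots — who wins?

Yara

Round 1: Grace 8, Yara 16, Tomás 19, Sam 14. Grace eliminated.
Round 2: Yara 24, Tomás 19, Sam 14. Sam eliminated.
Round 3: Yara 30, Tomás 27. Yara has a majority (≥29).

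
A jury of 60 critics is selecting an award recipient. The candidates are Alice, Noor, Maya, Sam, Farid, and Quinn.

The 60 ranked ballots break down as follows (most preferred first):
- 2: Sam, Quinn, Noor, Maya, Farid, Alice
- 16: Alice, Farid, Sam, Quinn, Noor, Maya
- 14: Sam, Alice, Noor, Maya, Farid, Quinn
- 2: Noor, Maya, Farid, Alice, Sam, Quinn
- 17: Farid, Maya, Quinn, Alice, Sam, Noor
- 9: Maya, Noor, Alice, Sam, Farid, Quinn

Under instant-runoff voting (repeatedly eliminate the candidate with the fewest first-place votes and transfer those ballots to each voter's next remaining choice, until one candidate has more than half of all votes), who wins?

Round 1: Alice 16, Noor 2, Maya 9, Sam 16, Farid 17, Quinn 0. Quinn eliminated.
Round 2: Alice 16, Noor 2, Maya 9, Sam 16, Farid 17. Noor eliminated.
Round 3: Alice 16, Maya 11, Sam 16, Farid 17. Maya eliminated.
Round 4: Alice 25, Sam 16, Farid 19. Sam eliminated.
Round 5: Alice 39, Farid 21. Alice has a majority (≥31).

Alice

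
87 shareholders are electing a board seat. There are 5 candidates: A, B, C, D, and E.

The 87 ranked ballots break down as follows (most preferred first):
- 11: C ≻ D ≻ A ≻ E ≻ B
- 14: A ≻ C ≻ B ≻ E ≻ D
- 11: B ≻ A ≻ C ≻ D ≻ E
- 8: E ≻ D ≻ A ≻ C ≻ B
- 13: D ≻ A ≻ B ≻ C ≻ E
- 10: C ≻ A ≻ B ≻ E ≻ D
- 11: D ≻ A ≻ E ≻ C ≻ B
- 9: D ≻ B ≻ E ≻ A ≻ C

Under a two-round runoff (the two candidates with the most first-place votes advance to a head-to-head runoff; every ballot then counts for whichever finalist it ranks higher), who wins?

Round 1 first-place votes: A 14, B 11, C 21, D 33, E 8. D and C advance.
Runoff: D is ranked above C on 41 ballots, C above D on 46.

C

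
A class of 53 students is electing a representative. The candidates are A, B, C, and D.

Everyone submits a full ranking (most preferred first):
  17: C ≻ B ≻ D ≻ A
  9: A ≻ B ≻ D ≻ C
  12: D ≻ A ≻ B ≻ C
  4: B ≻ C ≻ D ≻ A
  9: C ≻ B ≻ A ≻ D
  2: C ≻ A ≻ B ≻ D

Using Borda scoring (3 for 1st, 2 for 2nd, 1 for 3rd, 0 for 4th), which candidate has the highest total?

A: 17×0 + 9×3 + 12×2 + 4×0 + 9×1 + 2×2 = 64
B: 17×2 + 9×2 + 12×1 + 4×3 + 9×2 + 2×1 = 96
C: 17×3 + 9×0 + 12×0 + 4×2 + 9×3 + 2×3 = 92
D: 17×1 + 9×1 + 12×3 + 4×1 + 9×0 + 2×0 = 66

B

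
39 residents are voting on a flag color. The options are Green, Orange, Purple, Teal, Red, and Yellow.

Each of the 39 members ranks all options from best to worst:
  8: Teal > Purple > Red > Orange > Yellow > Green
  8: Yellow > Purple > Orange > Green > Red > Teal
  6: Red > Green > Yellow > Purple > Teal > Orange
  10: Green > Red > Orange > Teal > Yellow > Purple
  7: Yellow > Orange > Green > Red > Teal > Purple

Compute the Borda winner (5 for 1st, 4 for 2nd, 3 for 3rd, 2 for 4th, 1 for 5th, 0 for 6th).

Red

Green: 8×0 + 8×2 + 6×4 + 10×5 + 7×3 = 111
Orange: 8×2 + 8×3 + 6×0 + 10×3 + 7×4 = 98
Purple: 8×4 + 8×4 + 6×2 + 10×0 + 7×0 = 76
Teal: 8×5 + 8×0 + 6×1 + 10×2 + 7×1 = 73
Red: 8×3 + 8×1 + 6×5 + 10×4 + 7×2 = 116
Yellow: 8×1 + 8×5 + 6×3 + 10×1 + 7×5 = 111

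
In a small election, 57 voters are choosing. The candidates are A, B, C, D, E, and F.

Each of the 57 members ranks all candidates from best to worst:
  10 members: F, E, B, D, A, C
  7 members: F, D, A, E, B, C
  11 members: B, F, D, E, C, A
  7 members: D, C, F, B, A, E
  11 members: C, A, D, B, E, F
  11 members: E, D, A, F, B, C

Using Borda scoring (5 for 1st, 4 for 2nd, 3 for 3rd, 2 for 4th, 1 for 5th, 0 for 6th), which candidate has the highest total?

D

A: 10×1 + 7×3 + 11×0 + 7×1 + 11×4 + 11×3 = 115
B: 10×3 + 7×1 + 11×5 + 7×2 + 11×2 + 11×1 = 139
C: 10×0 + 7×0 + 11×1 + 7×4 + 11×5 + 11×0 = 94
D: 10×2 + 7×4 + 11×3 + 7×5 + 11×3 + 11×4 = 193
E: 10×4 + 7×2 + 11×2 + 7×0 + 11×1 + 11×5 = 142
F: 10×5 + 7×5 + 11×4 + 7×3 + 11×0 + 11×2 = 172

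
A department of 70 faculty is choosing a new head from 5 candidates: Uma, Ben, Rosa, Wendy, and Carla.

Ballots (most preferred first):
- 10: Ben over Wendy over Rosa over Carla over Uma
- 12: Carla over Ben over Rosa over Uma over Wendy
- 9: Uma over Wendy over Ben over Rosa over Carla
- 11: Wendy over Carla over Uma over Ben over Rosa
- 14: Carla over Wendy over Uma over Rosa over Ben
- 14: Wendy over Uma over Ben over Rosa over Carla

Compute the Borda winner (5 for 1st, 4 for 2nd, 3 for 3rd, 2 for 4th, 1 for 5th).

Wendy

Uma: 10×1 + 12×2 + 9×5 + 11×3 + 14×3 + 14×4 = 210
Ben: 10×5 + 12×4 + 9×3 + 11×2 + 14×1 + 14×3 = 203
Rosa: 10×3 + 12×3 + 9×2 + 11×1 + 14×2 + 14×2 = 151
Wendy: 10×4 + 12×1 + 9×4 + 11×5 + 14×4 + 14×5 = 269
Carla: 10×2 + 12×5 + 9×1 + 11×4 + 14×5 + 14×1 = 217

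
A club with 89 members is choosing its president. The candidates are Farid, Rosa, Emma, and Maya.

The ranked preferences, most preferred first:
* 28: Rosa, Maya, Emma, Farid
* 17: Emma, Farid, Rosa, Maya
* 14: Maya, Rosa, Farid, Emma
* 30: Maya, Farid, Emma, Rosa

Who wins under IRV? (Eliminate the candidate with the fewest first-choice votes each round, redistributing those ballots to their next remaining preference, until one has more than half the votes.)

Round 1: Farid 0, Rosa 28, Emma 17, Maya 44. Farid eliminated.
Round 2: Rosa 28, Emma 17, Maya 44. Emma eliminated.
Round 3: Rosa 45, Maya 44. Rosa has a majority (≥45).

Rosa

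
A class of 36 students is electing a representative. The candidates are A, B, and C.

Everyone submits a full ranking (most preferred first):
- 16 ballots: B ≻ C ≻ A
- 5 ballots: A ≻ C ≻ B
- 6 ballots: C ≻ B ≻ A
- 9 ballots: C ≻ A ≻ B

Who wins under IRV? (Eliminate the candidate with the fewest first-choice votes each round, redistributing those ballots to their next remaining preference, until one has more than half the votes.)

C

Round 1: A 5, B 16, C 15. A eliminated.
Round 2: B 16, C 20. C has a majority (≥19).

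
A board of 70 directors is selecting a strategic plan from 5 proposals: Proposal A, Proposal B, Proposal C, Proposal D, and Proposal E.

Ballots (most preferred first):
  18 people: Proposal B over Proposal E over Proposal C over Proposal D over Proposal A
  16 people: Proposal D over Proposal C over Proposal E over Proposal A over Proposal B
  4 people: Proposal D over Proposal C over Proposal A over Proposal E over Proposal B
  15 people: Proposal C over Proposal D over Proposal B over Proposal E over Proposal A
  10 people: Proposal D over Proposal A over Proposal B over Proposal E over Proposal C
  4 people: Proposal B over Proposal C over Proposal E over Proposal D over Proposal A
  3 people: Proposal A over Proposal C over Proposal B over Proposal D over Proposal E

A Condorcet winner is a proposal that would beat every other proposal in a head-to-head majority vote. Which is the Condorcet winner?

Proposal C

Proposal C vs Proposal A: 57–13
Proposal C vs Proposal B: 38–32
Proposal C vs Proposal D: 40–30
Proposal C vs Proposal E: 42–28
Proposal C beats every other proposal.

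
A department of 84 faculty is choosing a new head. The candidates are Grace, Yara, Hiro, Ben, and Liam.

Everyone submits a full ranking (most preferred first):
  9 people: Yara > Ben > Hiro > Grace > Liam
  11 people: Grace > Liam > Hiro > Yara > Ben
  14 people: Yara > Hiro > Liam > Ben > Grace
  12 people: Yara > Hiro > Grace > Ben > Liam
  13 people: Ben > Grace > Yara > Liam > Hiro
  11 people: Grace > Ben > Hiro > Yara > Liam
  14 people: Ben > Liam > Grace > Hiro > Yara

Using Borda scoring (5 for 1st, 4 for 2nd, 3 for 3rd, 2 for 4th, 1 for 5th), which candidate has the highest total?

Grace: 9×2 + 11×5 + 14×1 + 12×3 + 13×4 + 11×5 + 14×3 = 272
Yara: 9×5 + 11×2 + 14×5 + 12×5 + 13×3 + 11×2 + 14×1 = 272
Hiro: 9×3 + 11×3 + 14×4 + 12×4 + 13×1 + 11×3 + 14×2 = 238
Ben: 9×4 + 11×1 + 14×2 + 12×2 + 13×5 + 11×4 + 14×5 = 278
Liam: 9×1 + 11×4 + 14×3 + 12×1 + 13×2 + 11×1 + 14×4 = 200

Ben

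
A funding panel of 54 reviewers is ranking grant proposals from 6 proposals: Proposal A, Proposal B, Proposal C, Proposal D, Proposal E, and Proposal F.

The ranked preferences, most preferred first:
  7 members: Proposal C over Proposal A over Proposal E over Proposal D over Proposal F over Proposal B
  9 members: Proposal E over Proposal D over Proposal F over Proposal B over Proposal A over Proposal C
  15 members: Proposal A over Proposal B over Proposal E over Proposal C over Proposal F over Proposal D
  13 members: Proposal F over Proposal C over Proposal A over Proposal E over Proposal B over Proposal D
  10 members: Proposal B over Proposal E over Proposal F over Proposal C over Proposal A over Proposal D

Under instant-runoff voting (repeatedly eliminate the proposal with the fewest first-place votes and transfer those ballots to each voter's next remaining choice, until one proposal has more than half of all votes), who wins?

Proposal F

Round 1: Proposal A 15, Proposal B 10, Proposal C 7, Proposal D 0, Proposal E 9, Proposal F 13. Proposal D eliminated.
Round 2: Proposal A 15, Proposal B 10, Proposal C 7, Proposal E 9, Proposal F 13. Proposal C eliminated.
Round 3: Proposal A 22, Proposal B 10, Proposal E 9, Proposal F 13. Proposal E eliminated.
Round 4: Proposal A 22, Proposal B 10, Proposal F 22. Proposal B eliminated.
Round 5: Proposal A 22, Proposal F 32. Proposal F has a majority (≥28).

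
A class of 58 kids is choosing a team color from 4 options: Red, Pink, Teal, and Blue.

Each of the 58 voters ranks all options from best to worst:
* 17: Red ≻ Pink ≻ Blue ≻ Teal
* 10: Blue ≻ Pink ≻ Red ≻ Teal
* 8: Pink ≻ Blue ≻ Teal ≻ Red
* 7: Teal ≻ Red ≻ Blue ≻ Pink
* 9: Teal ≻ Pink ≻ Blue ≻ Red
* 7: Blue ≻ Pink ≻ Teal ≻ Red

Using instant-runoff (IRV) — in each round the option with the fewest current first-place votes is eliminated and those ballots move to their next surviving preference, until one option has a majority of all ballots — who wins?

Round 1: Red 17, Pink 8, Teal 16, Blue 17. Pink eliminated.
Round 2: Red 17, Teal 16, Blue 25. Teal eliminated.
Round 3: Red 24, Blue 34. Blue has a majority (≥30).

Blue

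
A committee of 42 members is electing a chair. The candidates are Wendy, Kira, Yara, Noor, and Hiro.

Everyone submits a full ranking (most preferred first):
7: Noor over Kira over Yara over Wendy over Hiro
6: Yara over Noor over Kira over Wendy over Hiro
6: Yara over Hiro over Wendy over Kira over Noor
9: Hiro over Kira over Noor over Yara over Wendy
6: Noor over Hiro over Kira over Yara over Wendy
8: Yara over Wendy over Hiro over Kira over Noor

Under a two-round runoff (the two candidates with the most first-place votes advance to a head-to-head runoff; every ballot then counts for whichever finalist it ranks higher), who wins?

Noor

Round 1 first-place votes: Wendy 0, Kira 0, Yara 20, Noor 13, Hiro 9. Yara and Noor advance.
Runoff: Yara is ranked above Noor on 20 ballots, Noor above Yara on 22.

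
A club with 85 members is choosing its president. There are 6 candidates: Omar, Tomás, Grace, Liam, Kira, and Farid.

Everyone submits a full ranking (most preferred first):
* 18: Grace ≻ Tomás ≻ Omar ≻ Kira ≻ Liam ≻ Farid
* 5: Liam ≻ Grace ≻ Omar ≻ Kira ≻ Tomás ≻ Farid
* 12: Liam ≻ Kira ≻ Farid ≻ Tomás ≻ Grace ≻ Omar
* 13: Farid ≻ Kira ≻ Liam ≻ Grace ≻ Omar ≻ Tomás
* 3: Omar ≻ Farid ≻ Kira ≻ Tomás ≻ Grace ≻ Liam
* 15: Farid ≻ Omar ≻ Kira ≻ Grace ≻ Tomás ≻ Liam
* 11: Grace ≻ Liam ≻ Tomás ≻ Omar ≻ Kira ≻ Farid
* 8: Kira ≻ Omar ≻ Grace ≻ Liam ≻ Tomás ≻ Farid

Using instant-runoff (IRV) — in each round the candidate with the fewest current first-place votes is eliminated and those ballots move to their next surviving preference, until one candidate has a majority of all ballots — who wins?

Farid

Round 1: Omar 3, Tomás 0, Grace 29, Liam 17, Kira 8, Farid 28. Tomás eliminated.
Round 2: Omar 3, Grace 29, Liam 17, Kira 8, Farid 28. Omar eliminated.
Round 3: Grace 29, Liam 17, Kira 8, Farid 31. Kira eliminated.
Round 4: Grace 37, Liam 17, Farid 31. Liam eliminated.
Round 5: Grace 42, Farid 43. Farid has a majority (≥43).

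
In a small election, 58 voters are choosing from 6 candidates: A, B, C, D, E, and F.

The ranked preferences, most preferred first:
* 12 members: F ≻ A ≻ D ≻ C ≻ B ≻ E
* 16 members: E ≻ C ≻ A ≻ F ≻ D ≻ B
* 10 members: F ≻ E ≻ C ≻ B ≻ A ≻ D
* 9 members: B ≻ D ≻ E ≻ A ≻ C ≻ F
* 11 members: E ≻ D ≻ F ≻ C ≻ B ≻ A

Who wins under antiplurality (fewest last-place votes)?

Last-place votes: A 11, B 16, C 0, D 10, E 12, F 9.

C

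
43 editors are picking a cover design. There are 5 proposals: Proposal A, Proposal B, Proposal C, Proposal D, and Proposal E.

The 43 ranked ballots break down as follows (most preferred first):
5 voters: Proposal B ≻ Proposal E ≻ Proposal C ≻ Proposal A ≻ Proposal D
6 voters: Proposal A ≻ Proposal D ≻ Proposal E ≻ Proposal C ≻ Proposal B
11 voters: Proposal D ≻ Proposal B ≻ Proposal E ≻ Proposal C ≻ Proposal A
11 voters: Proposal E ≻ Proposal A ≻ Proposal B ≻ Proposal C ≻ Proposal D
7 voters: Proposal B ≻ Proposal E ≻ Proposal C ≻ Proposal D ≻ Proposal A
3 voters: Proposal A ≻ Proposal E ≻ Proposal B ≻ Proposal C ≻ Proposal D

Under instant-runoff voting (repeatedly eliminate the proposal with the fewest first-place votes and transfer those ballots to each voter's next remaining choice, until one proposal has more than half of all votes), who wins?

Proposal E

Round 1: Proposal A 9, Proposal B 12, Proposal C 0, Proposal D 11, Proposal E 11. Proposal C eliminated.
Round 2: Proposal A 9, Proposal B 12, Proposal D 11, Proposal E 11. Proposal A eliminated.
Round 3: Proposal B 12, Proposal D 17, Proposal E 14. Proposal B eliminated.
Round 4: Proposal D 17, Proposal E 26. Proposal E has a majority (≥22).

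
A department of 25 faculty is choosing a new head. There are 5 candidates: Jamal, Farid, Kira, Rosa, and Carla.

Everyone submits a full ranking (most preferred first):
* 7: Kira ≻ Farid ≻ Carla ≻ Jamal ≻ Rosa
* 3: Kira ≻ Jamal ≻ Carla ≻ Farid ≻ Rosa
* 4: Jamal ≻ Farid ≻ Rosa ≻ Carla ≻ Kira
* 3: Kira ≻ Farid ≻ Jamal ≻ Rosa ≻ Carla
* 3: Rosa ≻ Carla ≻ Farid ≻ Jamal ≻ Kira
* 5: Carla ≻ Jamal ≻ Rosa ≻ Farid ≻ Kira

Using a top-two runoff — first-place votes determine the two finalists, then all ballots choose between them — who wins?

Kira

Round 1 first-place votes: Jamal 4, Farid 0, Kira 13, Rosa 3, Carla 5. Kira and Carla advance.
Runoff: Kira is ranked above Carla on 13 ballots, Carla above Kira on 12.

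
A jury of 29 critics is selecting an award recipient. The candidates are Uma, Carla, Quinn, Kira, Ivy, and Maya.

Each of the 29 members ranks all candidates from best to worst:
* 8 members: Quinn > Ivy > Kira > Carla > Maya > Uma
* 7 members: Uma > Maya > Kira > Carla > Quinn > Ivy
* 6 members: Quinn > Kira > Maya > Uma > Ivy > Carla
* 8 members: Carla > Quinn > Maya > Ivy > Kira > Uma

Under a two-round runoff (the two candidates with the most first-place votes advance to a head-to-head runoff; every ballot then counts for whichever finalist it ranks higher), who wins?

Carla

Round 1 first-place votes: Uma 7, Carla 8, Quinn 14, Kira 0, Ivy 0, Maya 0. Quinn and Carla advance.
Runoff: Quinn is ranked above Carla on 14 ballots, Carla above Quinn on 15.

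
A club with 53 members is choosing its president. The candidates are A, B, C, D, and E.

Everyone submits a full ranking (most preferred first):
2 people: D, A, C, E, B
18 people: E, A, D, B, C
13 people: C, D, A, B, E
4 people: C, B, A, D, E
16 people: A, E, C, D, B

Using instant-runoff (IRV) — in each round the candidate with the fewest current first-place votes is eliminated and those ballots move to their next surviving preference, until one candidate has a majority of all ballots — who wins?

Round 1: A 16, B 0, C 17, D 2, E 18. B eliminated.
Round 2: A 16, C 17, D 2, E 18. D eliminated.
Round 3: A 18, C 17, E 18. C eliminated.
Round 4: A 35, E 18. A has a majority (≥27).

A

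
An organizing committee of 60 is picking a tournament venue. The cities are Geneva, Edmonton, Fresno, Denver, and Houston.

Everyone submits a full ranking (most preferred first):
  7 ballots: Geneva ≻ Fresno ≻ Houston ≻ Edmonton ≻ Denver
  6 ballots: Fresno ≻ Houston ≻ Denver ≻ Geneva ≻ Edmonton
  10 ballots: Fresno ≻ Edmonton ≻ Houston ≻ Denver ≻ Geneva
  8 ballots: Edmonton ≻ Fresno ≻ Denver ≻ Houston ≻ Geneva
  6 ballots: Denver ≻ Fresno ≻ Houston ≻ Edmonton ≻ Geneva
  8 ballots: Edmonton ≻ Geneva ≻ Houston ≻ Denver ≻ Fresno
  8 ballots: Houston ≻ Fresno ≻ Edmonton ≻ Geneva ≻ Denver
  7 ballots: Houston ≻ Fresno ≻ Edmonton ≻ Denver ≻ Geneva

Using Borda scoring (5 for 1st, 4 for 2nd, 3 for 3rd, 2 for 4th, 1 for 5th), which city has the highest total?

Geneva: 7×5 + 6×2 + 10×1 + 8×1 + 6×1 + 8×4 + 8×2 + 7×1 = 126
Edmonton: 7×2 + 6×1 + 10×4 + 8×5 + 6×2 + 8×5 + 8×3 + 7×3 = 197
Fresno: 7×4 + 6×5 + 10×5 + 8×4 + 6×4 + 8×1 + 8×4 + 7×4 = 232
Denver: 7×1 + 6×3 + 10×2 + 8×3 + 6×5 + 8×2 + 8×1 + 7×2 = 137
Houston: 7×3 + 6×4 + 10×3 + 8×2 + 6×3 + 8×3 + 8×5 + 7×5 = 208

Fresno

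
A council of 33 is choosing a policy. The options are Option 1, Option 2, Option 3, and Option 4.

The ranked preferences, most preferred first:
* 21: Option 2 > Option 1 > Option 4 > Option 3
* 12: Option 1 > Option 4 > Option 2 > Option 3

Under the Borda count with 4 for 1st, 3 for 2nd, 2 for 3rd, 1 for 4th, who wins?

Option 1

Option 1: 21×3 + 12×4 = 111
Option 2: 21×4 + 12×2 = 108
Option 3: 21×1 + 12×1 = 33
Option 4: 21×2 + 12×3 = 78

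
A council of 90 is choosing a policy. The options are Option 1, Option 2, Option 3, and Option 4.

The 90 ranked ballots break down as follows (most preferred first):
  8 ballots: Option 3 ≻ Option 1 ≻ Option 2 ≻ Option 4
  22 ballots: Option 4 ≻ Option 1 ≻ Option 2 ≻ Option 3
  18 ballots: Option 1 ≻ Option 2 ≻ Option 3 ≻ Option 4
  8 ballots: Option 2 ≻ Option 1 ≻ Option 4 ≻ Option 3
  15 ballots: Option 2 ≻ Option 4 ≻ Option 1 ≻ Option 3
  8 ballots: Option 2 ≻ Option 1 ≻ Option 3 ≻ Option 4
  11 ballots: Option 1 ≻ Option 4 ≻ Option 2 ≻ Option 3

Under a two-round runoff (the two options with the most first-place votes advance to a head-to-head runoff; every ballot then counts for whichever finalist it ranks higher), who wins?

Option 1

Round 1 first-place votes: Option 1 29, Option 2 31, Option 3 8, Option 4 22. Option 2 and Option 1 advance.
Runoff: Option 2 is ranked above Option 1 on 31 ballots, Option 1 above Option 2 on 59.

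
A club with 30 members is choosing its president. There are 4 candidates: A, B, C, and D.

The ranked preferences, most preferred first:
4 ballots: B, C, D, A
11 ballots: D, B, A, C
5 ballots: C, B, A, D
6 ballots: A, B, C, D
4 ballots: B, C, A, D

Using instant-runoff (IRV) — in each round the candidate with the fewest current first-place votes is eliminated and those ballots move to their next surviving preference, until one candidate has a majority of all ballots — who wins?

Round 1: A 6, B 8, C 5, D 11. C eliminated.
Round 2: A 6, B 13, D 11. A eliminated.
Round 3: B 19, D 11. B has a majority (≥16).

B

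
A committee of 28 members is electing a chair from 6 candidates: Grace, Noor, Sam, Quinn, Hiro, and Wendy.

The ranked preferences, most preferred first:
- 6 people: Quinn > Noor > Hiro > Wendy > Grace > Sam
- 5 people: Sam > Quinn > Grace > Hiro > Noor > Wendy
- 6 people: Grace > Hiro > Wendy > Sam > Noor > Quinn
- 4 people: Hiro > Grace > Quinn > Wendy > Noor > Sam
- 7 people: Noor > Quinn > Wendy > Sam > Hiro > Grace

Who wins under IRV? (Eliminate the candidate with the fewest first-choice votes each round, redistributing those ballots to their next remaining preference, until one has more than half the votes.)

Quinn

Round 1: Grace 6, Noor 7, Sam 5, Quinn 6, Hiro 4, Wendy 0. Wendy eliminated.
Round 2: Grace 6, Noor 7, Sam 5, Quinn 6, Hiro 4. Hiro eliminated.
Round 3: Grace 10, Noor 7, Sam 5, Quinn 6. Sam eliminated.
Round 4: Grace 10, Noor 7, Quinn 11. Noor eliminated.
Round 5: Grace 10, Quinn 18. Quinn has a majority (≥15).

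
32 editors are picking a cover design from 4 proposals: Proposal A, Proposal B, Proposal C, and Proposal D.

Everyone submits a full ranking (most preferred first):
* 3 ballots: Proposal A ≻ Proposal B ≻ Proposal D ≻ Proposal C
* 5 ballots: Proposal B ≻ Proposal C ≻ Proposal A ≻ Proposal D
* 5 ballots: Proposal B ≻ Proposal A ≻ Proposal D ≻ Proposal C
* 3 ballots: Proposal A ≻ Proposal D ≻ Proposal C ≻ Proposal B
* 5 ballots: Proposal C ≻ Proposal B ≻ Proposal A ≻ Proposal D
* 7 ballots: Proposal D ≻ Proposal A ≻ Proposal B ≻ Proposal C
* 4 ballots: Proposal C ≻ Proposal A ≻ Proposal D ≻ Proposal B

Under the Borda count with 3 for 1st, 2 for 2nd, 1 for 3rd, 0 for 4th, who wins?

Proposal A

Proposal A: 3×3 + 5×1 + 5×2 + 3×3 + 5×1 + 7×2 + 4×2 = 60
Proposal B: 3×2 + 5×3 + 5×3 + 3×0 + 5×2 + 7×1 + 4×0 = 53
Proposal C: 3×0 + 5×2 + 5×0 + 3×1 + 5×3 + 7×0 + 4×3 = 40
Proposal D: 3×1 + 5×0 + 5×1 + 3×2 + 5×0 + 7×3 + 4×1 = 39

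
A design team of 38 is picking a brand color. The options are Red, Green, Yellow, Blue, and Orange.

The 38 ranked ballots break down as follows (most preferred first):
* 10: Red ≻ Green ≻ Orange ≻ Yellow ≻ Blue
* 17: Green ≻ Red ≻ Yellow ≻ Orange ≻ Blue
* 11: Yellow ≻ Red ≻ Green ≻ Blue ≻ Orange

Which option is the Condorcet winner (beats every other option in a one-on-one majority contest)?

Red vs Green: 21–17
Red vs Yellow: 27–11
Red vs Blue: 38–0
Red vs Orange: 38–0
Red beats every other option.

Red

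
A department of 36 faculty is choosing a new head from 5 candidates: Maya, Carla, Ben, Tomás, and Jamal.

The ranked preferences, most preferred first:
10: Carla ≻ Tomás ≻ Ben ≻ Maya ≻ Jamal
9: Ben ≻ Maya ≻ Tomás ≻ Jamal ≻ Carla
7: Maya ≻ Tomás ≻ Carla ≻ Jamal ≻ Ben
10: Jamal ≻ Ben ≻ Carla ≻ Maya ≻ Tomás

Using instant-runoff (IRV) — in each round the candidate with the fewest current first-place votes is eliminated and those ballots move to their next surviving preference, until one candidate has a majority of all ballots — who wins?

Jamal

Round 1: Maya 7, Carla 10, Ben 9, Tomás 0, Jamal 10. Tomás eliminated.
Round 2: Maya 7, Carla 10, Ben 9, Jamal 10. Maya eliminated.
Round 3: Carla 17, Ben 9, Jamal 10. Ben eliminated.
Round 4: Carla 17, Jamal 19. Jamal has a majority (≥19).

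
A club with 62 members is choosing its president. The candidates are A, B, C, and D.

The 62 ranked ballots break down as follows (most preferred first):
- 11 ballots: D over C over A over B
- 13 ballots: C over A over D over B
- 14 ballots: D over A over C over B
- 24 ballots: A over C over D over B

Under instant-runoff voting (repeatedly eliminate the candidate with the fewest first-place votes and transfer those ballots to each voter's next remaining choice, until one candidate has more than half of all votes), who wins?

A

Round 1: A 24, B 0, C 13, D 25. B eliminated.
Round 2: A 24, C 13, D 25. C eliminated.
Round 3: A 37, D 25. A has a majority (≥32).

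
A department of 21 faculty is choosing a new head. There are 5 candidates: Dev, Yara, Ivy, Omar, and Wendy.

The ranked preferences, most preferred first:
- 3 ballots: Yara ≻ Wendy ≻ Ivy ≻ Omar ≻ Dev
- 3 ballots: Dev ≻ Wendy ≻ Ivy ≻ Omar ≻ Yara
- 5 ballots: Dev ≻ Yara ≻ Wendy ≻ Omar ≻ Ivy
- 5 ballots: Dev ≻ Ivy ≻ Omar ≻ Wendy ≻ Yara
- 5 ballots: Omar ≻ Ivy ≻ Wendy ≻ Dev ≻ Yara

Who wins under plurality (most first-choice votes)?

First-place votes: Dev 13, Yara 3, Ivy 0, Omar 5, Wendy 0.

Dev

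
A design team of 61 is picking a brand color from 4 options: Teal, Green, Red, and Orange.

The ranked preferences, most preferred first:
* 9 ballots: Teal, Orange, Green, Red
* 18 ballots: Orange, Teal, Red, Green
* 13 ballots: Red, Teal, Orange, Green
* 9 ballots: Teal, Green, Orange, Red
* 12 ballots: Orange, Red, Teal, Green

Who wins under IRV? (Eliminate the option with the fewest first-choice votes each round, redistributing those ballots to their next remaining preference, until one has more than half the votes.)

Round 1: Teal 18, Green 0, Red 13, Orange 30. Green eliminated.
Round 2: Teal 18, Red 13, Orange 30. Red eliminated.
Round 3: Teal 31, Orange 30. Teal has a majority (≥31).

Teal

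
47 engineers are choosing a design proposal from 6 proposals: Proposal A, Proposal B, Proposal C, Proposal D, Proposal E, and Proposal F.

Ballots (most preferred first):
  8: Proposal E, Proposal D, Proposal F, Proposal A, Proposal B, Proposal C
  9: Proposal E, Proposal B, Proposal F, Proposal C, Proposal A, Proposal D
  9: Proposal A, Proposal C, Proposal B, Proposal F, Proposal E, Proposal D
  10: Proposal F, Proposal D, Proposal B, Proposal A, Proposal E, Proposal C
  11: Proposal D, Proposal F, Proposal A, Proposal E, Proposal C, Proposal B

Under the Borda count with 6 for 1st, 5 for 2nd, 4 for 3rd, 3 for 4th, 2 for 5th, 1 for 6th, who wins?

Proposal A: 8×3 + 9×2 + 9×6 + 10×3 + 11×4 = 170
Proposal B: 8×2 + 9×5 + 9×4 + 10×4 + 11×1 = 148
Proposal C: 8×1 + 9×3 + 9×5 + 10×1 + 11×2 = 112
Proposal D: 8×5 + 9×1 + 9×1 + 10×5 + 11×6 = 174
Proposal E: 8×6 + 9×6 + 9×2 + 10×2 + 11×3 = 173
Proposal F: 8×4 + 9×4 + 9×3 + 10×6 + 11×5 = 210

Proposal F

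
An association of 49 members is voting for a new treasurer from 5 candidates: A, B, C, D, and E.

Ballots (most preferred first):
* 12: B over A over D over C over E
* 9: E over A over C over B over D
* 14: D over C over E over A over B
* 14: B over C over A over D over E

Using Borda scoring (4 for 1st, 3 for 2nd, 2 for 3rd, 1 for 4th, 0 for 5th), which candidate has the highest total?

A: 12×3 + 9×3 + 14×1 + 14×2 = 105
B: 12×4 + 9×1 + 14×0 + 14×4 = 113
C: 12×1 + 9×2 + 14×3 + 14×3 = 114
D: 12×2 + 9×0 + 14×4 + 14×1 = 94
E: 12×0 + 9×4 + 14×2 + 14×0 = 64

C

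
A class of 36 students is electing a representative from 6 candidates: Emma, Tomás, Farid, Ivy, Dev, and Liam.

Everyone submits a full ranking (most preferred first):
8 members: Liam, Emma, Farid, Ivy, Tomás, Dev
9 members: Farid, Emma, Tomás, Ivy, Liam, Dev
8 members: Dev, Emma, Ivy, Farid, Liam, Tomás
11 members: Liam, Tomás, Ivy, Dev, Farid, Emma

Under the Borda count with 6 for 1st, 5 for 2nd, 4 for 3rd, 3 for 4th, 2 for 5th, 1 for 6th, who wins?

Liam

Emma: 8×5 + 9×5 + 8×5 + 11×1 = 136
Tomás: 8×2 + 9×4 + 8×1 + 11×5 = 115
Farid: 8×4 + 9×6 + 8×3 + 11×2 = 132
Ivy: 8×3 + 9×3 + 8×4 + 11×4 = 127
Dev: 8×1 + 9×1 + 8×6 + 11×3 = 98
Liam: 8×6 + 9×2 + 8×2 + 11×6 = 148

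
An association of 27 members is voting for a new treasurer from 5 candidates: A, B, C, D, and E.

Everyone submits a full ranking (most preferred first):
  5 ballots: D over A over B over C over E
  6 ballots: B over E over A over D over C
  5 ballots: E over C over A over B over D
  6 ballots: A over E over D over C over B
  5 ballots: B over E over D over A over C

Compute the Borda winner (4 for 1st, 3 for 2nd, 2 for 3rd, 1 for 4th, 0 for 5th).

E

A: 5×3 + 6×2 + 5×2 + 6×4 + 5×1 = 66
B: 5×2 + 6×4 + 5×1 + 6×0 + 5×4 = 59
C: 5×1 + 6×0 + 5×3 + 6×1 + 5×0 = 26
D: 5×4 + 6×1 + 5×0 + 6×2 + 5×2 = 48
E: 5×0 + 6×3 + 5×4 + 6×3 + 5×3 = 71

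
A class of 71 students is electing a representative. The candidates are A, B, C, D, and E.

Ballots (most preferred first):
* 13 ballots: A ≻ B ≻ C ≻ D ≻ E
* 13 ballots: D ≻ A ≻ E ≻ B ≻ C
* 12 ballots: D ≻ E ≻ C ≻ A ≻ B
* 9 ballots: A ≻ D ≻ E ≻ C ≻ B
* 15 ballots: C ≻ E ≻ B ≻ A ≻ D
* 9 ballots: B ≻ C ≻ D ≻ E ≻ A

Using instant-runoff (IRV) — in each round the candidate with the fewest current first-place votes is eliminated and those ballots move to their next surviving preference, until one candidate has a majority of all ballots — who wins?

Round 1: A 22, B 9, C 15, D 25, E 0. E eliminated.
Round 2: A 22, B 9, C 15, D 25. B eliminated.
Round 3: A 22, C 24, D 25. A eliminated.
Round 4: C 37, D 34. C has a majority (≥36).

C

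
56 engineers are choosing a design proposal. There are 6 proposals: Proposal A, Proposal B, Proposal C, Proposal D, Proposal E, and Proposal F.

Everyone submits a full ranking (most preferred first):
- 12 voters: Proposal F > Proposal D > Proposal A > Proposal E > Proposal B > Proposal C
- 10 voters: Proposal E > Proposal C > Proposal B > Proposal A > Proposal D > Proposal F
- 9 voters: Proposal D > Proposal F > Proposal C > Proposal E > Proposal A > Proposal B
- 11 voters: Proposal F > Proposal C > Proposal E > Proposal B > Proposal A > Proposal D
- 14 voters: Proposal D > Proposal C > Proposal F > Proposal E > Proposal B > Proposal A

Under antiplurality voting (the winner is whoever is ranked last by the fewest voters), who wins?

Proposal E

Last-place votes: Proposal A 14, Proposal B 9, Proposal C 12, Proposal D 11, Proposal E 0, Proposal F 10.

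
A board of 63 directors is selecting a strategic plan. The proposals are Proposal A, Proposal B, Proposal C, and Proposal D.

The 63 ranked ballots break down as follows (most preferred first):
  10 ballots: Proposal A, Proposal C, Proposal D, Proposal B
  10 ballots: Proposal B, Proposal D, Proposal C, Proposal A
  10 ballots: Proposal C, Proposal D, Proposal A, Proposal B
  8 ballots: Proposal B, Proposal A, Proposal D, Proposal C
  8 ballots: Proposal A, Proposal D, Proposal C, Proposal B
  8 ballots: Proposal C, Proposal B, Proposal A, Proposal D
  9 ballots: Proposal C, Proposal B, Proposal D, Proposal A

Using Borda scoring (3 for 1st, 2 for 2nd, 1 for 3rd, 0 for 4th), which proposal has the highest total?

Proposal A: 10×3 + 10×0 + 10×1 + 8×2 + 8×3 + 8×1 + 9×0 = 88
Proposal B: 10×0 + 10×3 + 10×0 + 8×3 + 8×0 + 8×2 + 9×2 = 88
Proposal C: 10×2 + 10×1 + 10×3 + 8×0 + 8×1 + 8×3 + 9×3 = 119
Proposal D: 10×1 + 10×2 + 10×2 + 8×1 + 8×2 + 8×0 + 9×1 = 83

Proposal C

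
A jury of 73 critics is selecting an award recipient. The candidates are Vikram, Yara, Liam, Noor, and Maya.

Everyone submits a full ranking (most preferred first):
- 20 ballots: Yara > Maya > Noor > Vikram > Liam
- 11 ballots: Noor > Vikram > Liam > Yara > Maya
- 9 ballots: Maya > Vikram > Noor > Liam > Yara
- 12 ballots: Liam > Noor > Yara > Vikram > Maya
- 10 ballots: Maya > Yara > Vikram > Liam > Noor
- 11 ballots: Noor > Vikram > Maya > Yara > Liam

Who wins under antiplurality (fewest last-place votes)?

Vikram

Last-place votes: Vikram 0, Yara 9, Liam 31, Noor 10, Maya 23.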